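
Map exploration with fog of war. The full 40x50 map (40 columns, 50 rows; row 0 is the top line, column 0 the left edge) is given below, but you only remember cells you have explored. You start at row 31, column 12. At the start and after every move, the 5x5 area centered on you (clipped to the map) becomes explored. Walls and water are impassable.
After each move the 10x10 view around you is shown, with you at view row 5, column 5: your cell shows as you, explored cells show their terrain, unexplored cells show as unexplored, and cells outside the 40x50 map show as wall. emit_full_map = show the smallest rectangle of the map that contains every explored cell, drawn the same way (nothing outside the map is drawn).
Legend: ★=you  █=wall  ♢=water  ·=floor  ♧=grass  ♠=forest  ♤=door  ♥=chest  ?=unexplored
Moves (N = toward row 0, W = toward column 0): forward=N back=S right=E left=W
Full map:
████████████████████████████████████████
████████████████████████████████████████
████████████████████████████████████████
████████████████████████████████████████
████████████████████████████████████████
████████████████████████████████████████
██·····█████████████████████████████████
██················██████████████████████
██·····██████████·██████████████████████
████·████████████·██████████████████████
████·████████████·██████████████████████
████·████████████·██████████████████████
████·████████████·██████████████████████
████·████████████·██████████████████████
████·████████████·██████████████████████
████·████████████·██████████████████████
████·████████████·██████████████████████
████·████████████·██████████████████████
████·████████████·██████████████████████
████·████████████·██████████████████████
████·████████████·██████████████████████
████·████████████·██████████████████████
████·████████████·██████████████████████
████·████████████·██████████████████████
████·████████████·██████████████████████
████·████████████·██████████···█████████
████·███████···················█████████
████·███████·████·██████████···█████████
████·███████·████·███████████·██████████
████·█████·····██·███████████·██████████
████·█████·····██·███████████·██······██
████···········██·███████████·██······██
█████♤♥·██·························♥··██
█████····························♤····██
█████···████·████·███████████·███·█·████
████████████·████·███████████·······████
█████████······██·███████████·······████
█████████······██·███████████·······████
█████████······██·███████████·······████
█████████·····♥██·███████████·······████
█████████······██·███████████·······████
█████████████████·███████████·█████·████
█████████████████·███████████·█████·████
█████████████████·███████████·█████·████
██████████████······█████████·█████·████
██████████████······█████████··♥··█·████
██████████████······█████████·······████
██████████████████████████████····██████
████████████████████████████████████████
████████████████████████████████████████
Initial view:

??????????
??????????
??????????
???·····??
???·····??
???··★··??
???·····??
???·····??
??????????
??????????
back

??????????
??????????
???·····??
???·····??
???·····??
???··★··??
???·····??
???██·██??
??????????
??????????

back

??????????
???·····??
???·····??
???·····??
???·····??
???··★··??
???██·██??
???██·██??
??????????
??????????

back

???·····??
???·····??
???·····??
???·····??
???·····??
???██★██??
???██·██??
???·····??
??????????
??????????

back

???·····??
???·····??
???·····??
???·····??
???██·██??
???██★██??
???·····??
???·····??
??????????
??????????

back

???·····??
???·····??
???·····??
???██·██??
???██·██??
???··★··??
???·····??
???·····??
??????????
??????????

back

???·····??
???·····??
???██·██??
???██·██??
???·····??
???··★··??
???·····??
???····♥??
??????????
??????????

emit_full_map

·····
·····
·····
·····
·····
██·██
██·██
·····
··★··
·····
····♥

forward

???·····??
???·····??
???·····??
???██·██??
???██·██??
???··★··??
???·····??
???·····??
???····♥??
??????????

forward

???·····??
???·····??
???·····??
???·····??
???██·██??
???██★██??
???·····??
???·····??
???·····??
???····♥??

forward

???·····??
???·····??
???·····??
???·····??
???·····??
???██★██??
???██·██??
???·····??
???·····??
???·····??

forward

??????????
???·····??
???·····??
???·····??
???·····??
???··★··??
???██·██??
???██·██??
???·····??
???·····??

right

??????????
??·····???
??·····???
??·····█??
??······??
??···★··??
??██·███??
??██·███??
??·····???
??·····???

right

??????????
?·····????
?·····????
?·····██??
?·······??
?····★··??
?██·████??
?██·████??
?·····????
?·····????

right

??????????
·····?????
·····?????
·····██·??
········??
·····★··??
██·████·??
██·████·??
·····?????
·····?????

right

??????????
····??????
····??????
····██·█??
········??
·····★··??
█·████·█??
█·████·█??
····??????
····??????

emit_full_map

·····????
·····????
·····██·█
·········
······★··
██·████·█
██·████·█
·····????
·····????
·····????
····♥????

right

??????????
···???????
···???????
···██·██??
········??
·····★··??
·████·██??
·████·██??
···???????
···???????

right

??????????
··????????
··????????
··██·███??
········??
·····★··??
████·███??
████·███??
··????????
··????????

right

??????????
·?????????
·?????????
·██·████??
········??
·····★··??
███·████??
███·████??
·?????????
·?????????

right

??????????
??????????
??????????
██·█████??
········??
·····★··??
██·█████??
██·█████??
??????????
??????????

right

??????????
??????????
??????????
█·██████??
········??
·····★··??
█·██████??
█·██████??
??????????
??????????

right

??????????
??????????
??????????
·███████??
········??
·····★··??
·███████??
·███████??
??????????
??????????

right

??????????
??????????
??????????
████████??
········??
·····★··??
████████??
████████??
??????????
??????????

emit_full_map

·····???????????
·····???????????
·····██·████████
················
·············★··
██·████·████████
██·████·████████
·····???????????
·····???????????
·····???????????
····♥???????????

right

??????????
??????????
??????????
████████??
········??
·····★··??
████████??
████████??
??????????
??????????


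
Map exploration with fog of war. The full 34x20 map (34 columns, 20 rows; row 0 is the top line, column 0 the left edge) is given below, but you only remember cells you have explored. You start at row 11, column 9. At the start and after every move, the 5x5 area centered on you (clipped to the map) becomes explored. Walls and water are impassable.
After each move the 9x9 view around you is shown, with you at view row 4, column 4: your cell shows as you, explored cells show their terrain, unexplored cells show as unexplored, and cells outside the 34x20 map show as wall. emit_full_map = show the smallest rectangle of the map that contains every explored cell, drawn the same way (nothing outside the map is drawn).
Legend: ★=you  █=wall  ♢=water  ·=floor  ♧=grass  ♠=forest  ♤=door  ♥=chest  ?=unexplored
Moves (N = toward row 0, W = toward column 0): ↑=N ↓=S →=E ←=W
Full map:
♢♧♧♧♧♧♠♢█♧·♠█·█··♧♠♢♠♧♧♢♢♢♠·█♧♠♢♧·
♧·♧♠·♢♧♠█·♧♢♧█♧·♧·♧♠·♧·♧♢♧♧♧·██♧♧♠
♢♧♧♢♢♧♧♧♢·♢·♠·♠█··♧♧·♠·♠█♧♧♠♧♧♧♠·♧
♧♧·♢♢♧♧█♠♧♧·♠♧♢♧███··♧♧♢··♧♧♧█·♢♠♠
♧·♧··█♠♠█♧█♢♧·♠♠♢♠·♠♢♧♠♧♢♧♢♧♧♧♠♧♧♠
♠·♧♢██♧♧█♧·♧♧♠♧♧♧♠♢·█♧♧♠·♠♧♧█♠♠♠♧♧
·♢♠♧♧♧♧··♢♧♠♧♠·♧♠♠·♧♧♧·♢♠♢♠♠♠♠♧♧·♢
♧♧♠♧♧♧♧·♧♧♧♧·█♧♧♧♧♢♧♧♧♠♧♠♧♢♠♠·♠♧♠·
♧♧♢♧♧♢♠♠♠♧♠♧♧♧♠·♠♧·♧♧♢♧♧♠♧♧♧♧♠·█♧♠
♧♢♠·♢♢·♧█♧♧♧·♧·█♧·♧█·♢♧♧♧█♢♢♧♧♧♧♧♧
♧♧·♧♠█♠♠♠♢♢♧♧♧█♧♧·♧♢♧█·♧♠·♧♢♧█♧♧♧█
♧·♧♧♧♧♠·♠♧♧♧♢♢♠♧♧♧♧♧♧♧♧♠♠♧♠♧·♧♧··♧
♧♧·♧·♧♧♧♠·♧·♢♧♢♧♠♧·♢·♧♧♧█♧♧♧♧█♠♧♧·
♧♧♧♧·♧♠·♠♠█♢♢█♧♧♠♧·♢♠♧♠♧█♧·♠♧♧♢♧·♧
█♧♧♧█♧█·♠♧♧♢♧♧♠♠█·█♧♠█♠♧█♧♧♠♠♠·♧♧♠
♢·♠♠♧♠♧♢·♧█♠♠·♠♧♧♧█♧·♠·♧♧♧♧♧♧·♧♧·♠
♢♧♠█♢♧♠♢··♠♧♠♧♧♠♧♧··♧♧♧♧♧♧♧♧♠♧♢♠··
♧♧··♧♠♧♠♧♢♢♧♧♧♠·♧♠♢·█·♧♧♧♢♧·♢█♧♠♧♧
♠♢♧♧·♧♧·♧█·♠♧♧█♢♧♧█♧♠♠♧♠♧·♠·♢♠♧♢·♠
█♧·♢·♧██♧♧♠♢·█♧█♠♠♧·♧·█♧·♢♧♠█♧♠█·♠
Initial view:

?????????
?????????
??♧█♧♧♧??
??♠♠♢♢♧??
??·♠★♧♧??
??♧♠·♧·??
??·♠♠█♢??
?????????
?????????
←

?????????
?????????
??·♧█♧♧♧?
??♠♠♠♢♢♧?
??♠·★♧♧♧?
??♧♧♠·♧·?
??♠·♠♠█♢?
?????????
?????????

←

?????????
?????????
??♢·♧█♧♧♧
??█♠♠♠♢♢♧
??♧♠★♠♧♧♧
??♧♧♧♠·♧·
??♧♠·♠♠█♢
?????????
?????????

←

?????????
?????????
??♢♢·♧█♧♧
??♠█♠♠♠♢♢
??♧♧★·♠♧♧
??·♧♧♧♠·♧
??·♧♠·♠♠█
?????????
?????????

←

?????????
?????????
??·♢♢·♧█♧
??♧♠█♠♠♠♢
??♧♧★♠·♠♧
??♧·♧♧♧♠·
??♧·♧♠·♠♠
?????????
?????????

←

?????????
?????????
??♠·♢♢·♧█
??·♧♠█♠♠♠
??♧♧★♧♠·♠
??·♧·♧♧♧♠
??♧♧·♧♠·♠
?????????
?????????

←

█????????
█????????
█?♢♠·♢♢·♧
█?♧·♧♠█♠♠
█?·♧★♧♧♠·
█?♧·♧·♧♧♧
█?♧♧♧·♧♠·
█????????
█????????

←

██???????
██???????
██♧♢♠·♢♢·
██♧♧·♧♠█♠
██♧·★♧♧♧♠
██♧♧·♧·♧♧
██♧♧♧♧·♧♠
██???????
██???????

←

███??????
███??????
███♧♢♠·♢♢
███♧♧·♧♠█
███♧★♧♧♧♧
███♧♧·♧·♧
███♧♧♧♧·♧
███??????
███??????

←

████?????
████?????
████♧♢♠·♢
████♧♧·♧♠
████★·♧♧♧
████♧♧·♧·
████♧♧♧♧·
████?????
████?????

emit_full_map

♧♢♠·♢♢·♧█♧♧♧
♧♧·♧♠█♠♠♠♢♢♧
★·♧♧♧♧♠·♠♧♧♧
♧♧·♧·♧♧♧♠·♧·
♧♧♧♧·♧♠·♠♠█♢

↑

████?????
████?????
████♧♧♢??
████♧♢♠·♢
████★♧·♧♠
████♧·♧♧♧
████♧♧·♧·
████♧♧♧♧·
████?????

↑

████?????
████?????
████♧♧♠??
████♧♧♢??
████★♢♠·♢
████♧♧·♧♠
████♧·♧♧♧
████♧♧·♧·
████♧♧♧♧·

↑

████?????
████?????
████·♢♠??
████♧♧♠??
████★♧♢??
████♧♢♠·♢
████♧♧·♧♠
████♧·♧♧♧
████♧♧·♧·

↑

████?????
████?????
████♠·♧??
████·♢♠??
████★♧♠??
████♧♧♢??
████♧♢♠·♢
████♧♧·♧♠
████♧·♧♧♧

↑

████?????
████?????
████♧·♧??
████♠·♧??
████★♢♠??
████♧♧♠??
████♧♧♢??
████♧♢♠·♢
████♧♧·♧♠

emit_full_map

♧·♧?????????
♠·♧?????????
★♢♠?????????
♧♧♠?????????
♧♧♢?????????
♧♢♠·♢♢·♧█♧♧♧
♧♧·♧♠█♠♠♠♢♢♧
♧·♧♧♧♧♠·♠♧♧♧
♧♧·♧·♧♧♧♠·♧·
♧♧♧♧·♧♠·♠♠█♢

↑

████?????
████?????
████♧♧·??
████♧·♧??
████★·♧??
████·♢♠??
████♧♧♠??
████♧♧♢??
████♧♢♠·♢

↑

████?????
████?????
████♢♧♧??
████♧♧·??
████★·♧??
████♠·♧??
████·♢♠??
████♧♧♠??
████♧♧♢??

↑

█████████
████?????
████♧·♧??
████♢♧♧??
████★♧·??
████♧·♧??
████♠·♧??
████·♢♠??
████♧♧♠??

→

█████████
███??????
███♧·♧♠??
███♢♧♧♢??
███♧★·♢??
███♧·♧·??
███♠·♧♢??
███·♢♠???
███♧♧♠???

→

█████████
██???????
██♧·♧♠·??
██♢♧♧♢♢??
██♧♧★♢♢??
██♧·♧··??
██♠·♧♢█??
██·♢♠????
██♧♧♠????

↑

█████████
█████████
██♢♧♧♧♧??
██♧·♧♠·??
██♢♧★♢♢??
██♧♧·♢♢??
██♧·♧··??
██♠·♧♢█??
██·♢♠????

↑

█████████
█████████
█████████
██♢♧♧♧♧??
██♧·★♠·??
██♢♧♧♢♢??
██♧♧·♢♢??
██♧·♧··??
██♠·♧♢█??

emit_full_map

♢♧♧♧♧???????
♧·★♠·???????
♢♧♧♢♢???????
♧♧·♢♢???????
♧·♧··???????
♠·♧♢█???????
·♢♠?????????
♧♧♠?????????
♧♧♢?????????
♧♢♠·♢♢·♧█♧♧♧
♧♧·♧♠█♠♠♠♢♢♧
♧·♧♧♧♧♠·♠♧♧♧
♧♧·♧·♧♧♧♠·♧·
♧♧♧♧·♧♠·♠♠█♢

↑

█████████
█████████
█████████
█████████
██♢♧★♧♧??
██♧·♧♠·??
██♢♧♧♢♢??
██♧♧·♢♢??
██♧·♧··??

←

█████████
█████████
█████████
█████████
███♢★♧♧♧?
███♧·♧♠·?
███♢♧♧♢♢?
███♧♧·♢♢?
███♧·♧··?

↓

█████████
█████████
█████████
███♢♧♧♧♧?
███♧★♧♠·?
███♢♧♧♢♢?
███♧♧·♢♢?
███♧·♧··?
███♠·♧♢█?

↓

█████████
█████████
███♢♧♧♧♧?
███♧·♧♠·?
███♢★♧♢♢?
███♧♧·♢♢?
███♧·♧··?
███♠·♧♢█?
███·♢♠???

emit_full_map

♢♧♧♧♧???????
♧·♧♠·???????
♢★♧♢♢???????
♧♧·♢♢???????
♧·♧··???????
♠·♧♢█???????
·♢♠?????????
♧♧♠?????????
♧♧♢?????????
♧♢♠·♢♢·♧█♧♧♧
♧♧·♧♠█♠♠♠♢♢♧
♧·♧♧♧♧♠·♠♧♧♧
♧♧·♧·♧♧♧♠·♧·
♧♧♧♧·♧♠·♠♠█♢

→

█████████
█████████
██♢♧♧♧♧??
██♧·♧♠·??
██♢♧★♢♢??
██♧♧·♢♢??
██♧·♧··??
██♠·♧♢█??
██·♢♠????

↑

█████████
█████████
█████████
██♢♧♧♧♧??
██♧·★♠·??
██♢♧♧♢♢??
██♧♧·♢♢??
██♧·♧··??
██♠·♧♢█??

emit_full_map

♢♧♧♧♧???????
♧·★♠·???????
♢♧♧♢♢???????
♧♧·♢♢???????
♧·♧··???????
♠·♧♢█???????
·♢♠?????????
♧♧♠?????????
♧♧♢?????????
♧♢♠·♢♢·♧█♧♧♧
♧♧·♧♠█♠♠♠♢♢♧
♧·♧♧♧♧♠·♠♧♧♧
♧♧·♧·♧♧♧♠·♧·
♧♧♧♧·♧♠·♠♠█♢


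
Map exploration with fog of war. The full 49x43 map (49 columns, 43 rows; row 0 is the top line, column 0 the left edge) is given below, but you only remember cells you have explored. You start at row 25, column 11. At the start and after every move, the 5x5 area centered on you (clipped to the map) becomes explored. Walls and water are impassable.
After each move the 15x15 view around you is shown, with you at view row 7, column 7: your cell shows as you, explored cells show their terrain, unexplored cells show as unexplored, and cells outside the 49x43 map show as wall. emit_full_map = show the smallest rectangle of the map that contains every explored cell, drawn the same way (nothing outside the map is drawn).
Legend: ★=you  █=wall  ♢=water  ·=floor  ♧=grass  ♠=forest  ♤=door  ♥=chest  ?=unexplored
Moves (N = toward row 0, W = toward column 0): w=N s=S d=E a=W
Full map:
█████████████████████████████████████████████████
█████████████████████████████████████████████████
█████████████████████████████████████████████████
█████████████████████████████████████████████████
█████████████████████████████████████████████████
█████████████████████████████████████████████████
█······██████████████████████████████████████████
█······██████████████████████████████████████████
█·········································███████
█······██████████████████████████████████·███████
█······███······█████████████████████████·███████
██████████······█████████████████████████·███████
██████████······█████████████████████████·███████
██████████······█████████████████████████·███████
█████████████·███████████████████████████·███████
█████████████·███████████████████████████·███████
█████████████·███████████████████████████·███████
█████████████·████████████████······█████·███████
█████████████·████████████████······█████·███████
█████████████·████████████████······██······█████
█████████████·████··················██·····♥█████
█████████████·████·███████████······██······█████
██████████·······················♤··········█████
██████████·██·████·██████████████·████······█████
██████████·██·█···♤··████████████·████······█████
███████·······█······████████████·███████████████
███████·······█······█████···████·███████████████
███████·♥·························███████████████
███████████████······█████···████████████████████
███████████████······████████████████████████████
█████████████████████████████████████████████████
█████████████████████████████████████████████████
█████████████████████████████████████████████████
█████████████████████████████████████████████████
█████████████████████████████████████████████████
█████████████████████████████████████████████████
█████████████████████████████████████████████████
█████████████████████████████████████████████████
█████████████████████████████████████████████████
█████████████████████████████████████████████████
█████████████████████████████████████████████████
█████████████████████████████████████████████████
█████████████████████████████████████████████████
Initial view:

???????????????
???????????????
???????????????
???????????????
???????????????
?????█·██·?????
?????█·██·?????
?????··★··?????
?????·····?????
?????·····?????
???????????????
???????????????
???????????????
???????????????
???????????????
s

???????????????
???????????????
???????????????
???????????????
?????█·██·?????
?????█·██·?????
?????·····?????
?????··★··?????
?????·····?????
?????█████?????
???????????????
???????????????
???????????????
???????????????
???????????????

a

???????????????
???????????????
???????????????
???????????????
??????█·██·????
?????██·██·????
?????······????
?????··★···????
?????♥·····????
?????██████????
???????????????
???????????????
???????????????
???????????????
???????????????

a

???????????????
???????????????
???????????????
???????????????
???????█·██·???
?????███·██·???
?????·······???
?????··★····???
?????·♥·····???
?????███████???
???????????????
???????????????
???????????????
???????????????
???????????????

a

???????????????
???????????????
???????????????
???????????????
????????█·██·??
?????████·██·??
?????█·······??
?????█·★·····??
?????█·♥·····??
?????████████??
???????????????
???????????????
???????????????
???????????????
???????????????

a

???????????????
???????????????
???????????????
???????????????
?????????█·██·?
?????█████·██·?
?????██·······?
?????██★······?
?????██·♥·····?
?????█████████?
???????????????
???????????????
???????????????
???????????????
???????????????

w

???????????????
???????????????
???????????????
???????????????
???????????????
?????█████·██·?
?????█████·██·?
?????██★······?
?????██·······?
?????██·♥·····?
?????█████████?
???????????????
???????????????
???????????????
???????????????

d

???????????????
???????????????
???????????????
???????????????
???????????????
????█████·██·??
????█████·██·??
????██·★·····??
????██·······??
????██·♥·····??
????█████████??
???????????????
???????????????
???????????????
???????????????

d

???????????????
???????????????
???????????????
???????????????
???????????????
???█████·██·???
???█████·██·???
???██··★····???
???██·······???
???██·♥·····???
???█████████???
???????????????
???????????????
???????????????
???????????????

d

???????????????
???????????????
???????????????
???????????????
???????????????
??█████·██·????
??█████·██·????
??██···★···????
??██·······????
??██·♥·····????
??█████████????
???????????????
???????????????
???????????????
???????????????

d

???????????????
???????????????
???????????????
???????????????
???????????????
?█████·██·?????
?█████·██·?????
?██····★··?????
?██·······?????
?██·♥·····?????
?█████████?????
???????????????
???????????????
???????????????
???????????????

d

???????????????
???????????????
???????????????
???????????????
???????????????
█████·██·█?????
█████·██·█?????
██·····★·█?????
██·······█?????
██·♥······?????
█████████??????
???????????????
???????????????
???????????????
???????????????

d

???????????????
???????????????
???????????????
???????????????
???????????????
████·██·██?????
████·██·█·?????
█······★█·?????
█·······█·?????
█·♥·······?????
████████???????
???????????????
???????????????
???????????????
???????????????

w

???????????????
???????????????
???????????????
???????????????
???????????????
?????·····?????
████·██·██?????
████·██★█·?????
█·······█·?????
█·······█·?????
█·♥·······?????
████████???????
???????????????
???????????????
???????????????

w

???????????????
???????????????
???????????????
???????????????
???????????????
?????██·██?????
?????·····?????
████·██★██?????
████·██·█·?????
█·······█·?????
█·······█·?????
█·♥·······?????
████████???????
???????????????
???????????????

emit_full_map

??????██·██
??????·····
█████·██★██
█████·██·█·
██·······█·
██·······█·
██·♥·······
█████████??


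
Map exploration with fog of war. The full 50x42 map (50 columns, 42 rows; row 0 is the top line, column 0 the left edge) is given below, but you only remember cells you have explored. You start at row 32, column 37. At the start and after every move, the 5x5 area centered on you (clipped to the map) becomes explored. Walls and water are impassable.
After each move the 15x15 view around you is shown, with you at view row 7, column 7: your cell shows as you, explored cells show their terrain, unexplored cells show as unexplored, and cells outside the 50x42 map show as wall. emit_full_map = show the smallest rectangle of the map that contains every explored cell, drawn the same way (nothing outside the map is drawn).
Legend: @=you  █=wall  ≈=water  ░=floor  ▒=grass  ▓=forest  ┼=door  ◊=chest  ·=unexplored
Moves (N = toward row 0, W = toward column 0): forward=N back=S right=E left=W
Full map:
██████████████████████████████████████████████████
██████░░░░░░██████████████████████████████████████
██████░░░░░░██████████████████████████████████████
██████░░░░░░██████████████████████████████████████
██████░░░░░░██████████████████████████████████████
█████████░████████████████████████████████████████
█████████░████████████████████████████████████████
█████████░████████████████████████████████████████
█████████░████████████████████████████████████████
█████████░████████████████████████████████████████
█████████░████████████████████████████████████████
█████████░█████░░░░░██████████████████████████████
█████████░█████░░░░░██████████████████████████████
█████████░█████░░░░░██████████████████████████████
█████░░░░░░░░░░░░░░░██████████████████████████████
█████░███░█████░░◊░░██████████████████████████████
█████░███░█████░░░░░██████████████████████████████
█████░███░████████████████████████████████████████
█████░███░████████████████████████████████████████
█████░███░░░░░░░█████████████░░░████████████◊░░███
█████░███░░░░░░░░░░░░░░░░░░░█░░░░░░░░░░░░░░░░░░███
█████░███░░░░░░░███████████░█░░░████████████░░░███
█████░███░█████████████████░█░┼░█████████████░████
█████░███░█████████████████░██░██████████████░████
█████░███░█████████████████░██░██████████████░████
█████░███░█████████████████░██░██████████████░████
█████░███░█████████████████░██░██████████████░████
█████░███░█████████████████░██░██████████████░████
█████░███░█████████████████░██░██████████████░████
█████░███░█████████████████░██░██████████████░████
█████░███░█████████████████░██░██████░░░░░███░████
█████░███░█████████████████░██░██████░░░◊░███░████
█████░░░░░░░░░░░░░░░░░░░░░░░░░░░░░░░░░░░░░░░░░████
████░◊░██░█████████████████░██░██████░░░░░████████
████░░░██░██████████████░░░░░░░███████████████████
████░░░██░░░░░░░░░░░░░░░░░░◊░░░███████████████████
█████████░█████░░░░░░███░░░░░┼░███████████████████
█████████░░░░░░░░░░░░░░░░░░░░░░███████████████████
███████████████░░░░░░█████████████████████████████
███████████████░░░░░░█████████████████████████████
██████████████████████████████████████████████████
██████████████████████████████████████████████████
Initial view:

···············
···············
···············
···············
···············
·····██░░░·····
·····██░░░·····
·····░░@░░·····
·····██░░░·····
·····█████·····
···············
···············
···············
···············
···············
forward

···············
···············
···············
···············
···············
·····█████·····
·····██░░░·····
·····██@░░·····
·····░░░░░·····
·····██░░░·····
·····█████·····
···············
···············
···············
···············

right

···············
···············
···············
···············
···············
····██████·····
····██░░░░·····
····██░@░◊·····
····░░░░░░·····
····██░░░░·····
····█████······
···············
···············
···············
···············

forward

···············
···············
···············
···············
···············
·····█████·····
····██████·····
····██░@░░·····
····██░░░◊·····
····░░░░░░·····
····██░░░░·····
····█████······
···············
···············
···············

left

···············
···············
···············
···············
···············
·····██████····
·····██████····
·····██@░░░····
·····██░░░◊····
·····░░░░░░····
·····██░░░░····
·····█████·····
···············
···············
···············

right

···············
···············
···············
···············
···············
····██████·····
····██████·····
····██░@░░·····
····██░░░◊·····
····░░░░░░·····
····██░░░░·····
····█████······
···············
···············
···············

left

···············
···············
···············
···············
···············
·····██████····
·····██████····
·····██@░░░····
·····██░░░◊····
·····░░░░░░····
·····██░░░░····
·····█████·····
···············
···············
···············

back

···············
···············
···············
···············
·····██████····
·····██████····
·····██░░░░····
·····██@░░◊····
·····░░░░░░····
·····██░░░░····
·····█████·····
···············
···············
···············
···············
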